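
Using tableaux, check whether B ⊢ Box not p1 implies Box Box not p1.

Tableau for the negation not (Box not p1 implies Box Box not p1):
1. not (Box not p1 implies Box Box not p1), w0
2. Box not p1, w0   [neg-implies-rule on 1]
3. not Box Box not p1, w0   [neg-implies-rule on 1]
4. not p1, w0   [Box-rule on 2 via w0Rw0]
5. not Box not p1, w1   [neg-Box-rule on 3: fresh world w1, w0Rw1]
6. not p1, w1   [Box-rule on 2 via w0Rw1]
7. p1, w2   [neg-Box-rule on 5: fresh world w2, w1Rw2]
Accessibility: w0Rw0, w0Rw1, w1Rw0, w1Rw1, w1Rw2, w2Rw1, w2Rw2
The negation has an open branch (countermodel exists).

No, not valid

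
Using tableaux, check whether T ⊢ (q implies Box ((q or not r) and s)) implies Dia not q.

Invalid (countermodel exists)

Tableau for the negation not ((q implies Box ((q or not r) and s)) implies Dia not q):
1. not ((q implies Box ((q or not r) and s)) implies Dia not q), w0
2. q implies Box ((q or not r) and s), w0   [neg-implies-rule on 1]
3. not Dia not q, w0   [neg-implies-rule on 1]
4. q, w0   [neg-Dia-rule on 3 via w0Rw0]
5. Box ((q or not r) and s), w0   [implies-rule on 2 (branches; this branch)]
6. (q or not r) and s, w0   [Box-rule on 5 via w0Rw0]
7. q or not r, w0   [and-rule on 6]
8. s, w0   [and-rule on 6]
9. not r, w0   [or-rule on 7 (branches; this branch)]
Accessibility: w0Rw0
The negation has an open branch (countermodel exists).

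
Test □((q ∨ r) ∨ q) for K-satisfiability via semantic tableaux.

Satisfiable

1. □((q ∨ r) ∨ q), u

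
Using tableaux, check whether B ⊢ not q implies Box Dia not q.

Tableau for the negation not (not q implies Box Dia not q):
1. not (not q implies Box Dia not q), u
2. not q, u   [neg-implies-rule on 1]
3. not Box Dia not q, u   [neg-implies-rule on 1]
4. not Dia not q, v   [neg-Box-rule on 3: fresh world v, uRv]
5. q, u   [neg-Dia-rule on 4 via vRu]
Accessibility: uRu, uRv, vRu, vRv
Branch closes: q and not q both at u.
Every branch of the negation's tableau closes; the branch above is one of them.

Valid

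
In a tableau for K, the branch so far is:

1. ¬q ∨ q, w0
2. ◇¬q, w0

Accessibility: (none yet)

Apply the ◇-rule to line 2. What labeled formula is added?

a fresh world w1 with w0Rw1, and ¬q at w1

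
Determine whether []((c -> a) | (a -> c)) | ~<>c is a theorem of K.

Tableau for the negation ~([]((c -> a) | (a -> c)) | ~<>c):
1. ~([]((c -> a) | (a -> c)) | ~<>c), w0
2. ~[]((c -> a) | (a -> c)), w0   [~|-rule on 1]
3. <>c, w0   [~|-rule on 1]
4. ~((c -> a) | (a -> c)), w1   [~[]-rule on 2: fresh world w1, w0Rw1]
5. ~(c -> a), w1   [~|-rule on 4]
6. ~(a -> c), w1   [~|-rule on 4]
7. c, w1   [~->-rule on 5]
8. ~a, w1   [~->-rule on 5]
9. a, w1   [~->-rule on 6]
10. ~c, w1   [~->-rule on 6]
Accessibility: w0Rw1
Branch closes: a and ~a both at w1.
All branches of the negation close; one closing branch shown above.

Valid in K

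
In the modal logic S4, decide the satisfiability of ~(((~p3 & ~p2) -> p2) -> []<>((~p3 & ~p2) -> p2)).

Satisfiable

1. ~(((~p3 & ~p2) -> p2) -> []<>((~p3 & ~p2) -> p2)), w0
2. (~p3 & ~p2) -> p2, w0   [~->-rule on 1]
3. ~[]<>((~p3 & ~p2) -> p2), w0   [~->-rule on 1]
4. p2, w0   [->-rule on 2 (branches; this branch)]
5. ~<>((~p3 & ~p2) -> p2), w1   [~[]-rule on 3: fresh world w1, w0Rw1]
6. ~((~p3 & ~p2) -> p2), w1   [~<>-rule on 5 via w1Rw1]
7. ~p3 & ~p2, w1   [~->-rule on 6]
8. ~p2, w1   [~->-rule on 6]
9. ~p3, w1   [&-rule on 7]
Accessibility: w0Rw0, w0Rw1, w1Rw1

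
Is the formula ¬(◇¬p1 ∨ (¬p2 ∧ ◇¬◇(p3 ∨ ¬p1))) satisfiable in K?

1. ¬(◇¬p1 ∨ (¬p2 ∧ ◇¬◇(p3 ∨ ¬p1))), w0
2. ¬◇¬p1, w0
3. ¬(¬p2 ∧ ◇¬◇(p3 ∨ ¬p1)), w0
4. ¬◇¬◇(p3 ∨ ¬p1), w0

Yes, satisfiable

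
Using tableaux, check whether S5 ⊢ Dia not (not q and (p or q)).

Tableau for the negation not Dia not (not q and (p or q)):
1. not Dia not (not q and (p or q)), u
2. not q and (p or q), u   [neg-Dia-rule on 1 via uRu]
3. not q, u   [and-rule on 2]
4. p or q, u   [and-rule on 2]
5. p, u   [or-rule on 4 (branches; this branch)]
Accessibility: uRu
The negation has an open branch (countermodel exists).

Invalid (countermodel exists)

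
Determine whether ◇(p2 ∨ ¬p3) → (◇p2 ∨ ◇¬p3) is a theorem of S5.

Valid

Tableau for the negation ¬(◇(p2 ∨ ¬p3) → (◇p2 ∨ ◇¬p3)):
1. ¬(◇(p2 ∨ ¬p3) → (◇p2 ∨ ◇¬p3)), 0
2. ◇(p2 ∨ ¬p3), 0
3. ¬(◇p2 ∨ ◇¬p3), 0
4. ¬◇p2, 0
5. ¬◇¬p3, 0
6. ¬p2, 0
7. p3, 0
8. p2 ∨ ¬p3, 1
9. ¬p2, 1
10. p3, 1
11. ¬p3, 1
Accessibility: 0R0, 0R1, 1R0, 1R1
Branch closes: p3 and ¬p3 both at 1.
All branches of the negation close; one closing branch shown above.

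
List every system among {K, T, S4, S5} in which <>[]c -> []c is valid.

S4-tableau for the negation ~(<>[]c -> []c):
1. ~(<>[]c -> []c), u
2. <>[]c, u   [~->-rule on 1]
3. ~[]c, u   [~->-rule on 1]
4. []c, v   [<>-rule on 2: fresh world v, uRv]
5. c, v   [[]-rule on 4 via vRv]
6. ~c, w   [~[]-rule on 3: fresh world w, uRw]
Accessibility: uRu, uRv, uRw, vRv, wRw
Complete open branch: countermodel on an S4-frame, so not valid in S4, nor in K, T (the same frame is also a K-frame and a T-frame).
S5-tableau for the negation ~(<>[]c -> []c):
1. ~(<>[]c -> []c), u
2. <>[]c, u   [~->-rule on 1]
3. ~[]c, u   [~->-rule on 1]
4. []c, v   [<>-rule on 2: fresh world v, uRv]
5. c, u   [[]-rule on 4 via vRu]
6. c, v   [[]-rule on 4 via vRv]
7. ~c, w   [~[]-rule on 3: fresh world w, uRw]
8. c, w   [[]-rule on 4 via vRw]
Accessibility: uRu, uRv, uRw, vRu, vRv, vRw, wRu, wRv, wRw
Branch closes: c and ~c both at w.
Every branch closes (one shown): valid in S5.

S5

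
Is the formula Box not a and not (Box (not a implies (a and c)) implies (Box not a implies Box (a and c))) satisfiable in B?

1. Box not a and not (Box (not a implies (a and c)) implies (Box not a implies Box (a and c))), u
2. Box not a, u
3. not (Box (not a implies (a and c)) implies (Box not a implies Box (a and c))), u
4. Box (not a implies (a and c)), u
5. not (Box not a implies Box (a and c)), u
6. not Box (a and c), u
7. not a, u
8. not a implies (a and c), u
9. a and c, u
10. a, u
11. c, u
Accessibility: uRu
Branch closes: a and not a both at u.
(One branch shown.) All branches close.

Unsatisfiable (every branch closes)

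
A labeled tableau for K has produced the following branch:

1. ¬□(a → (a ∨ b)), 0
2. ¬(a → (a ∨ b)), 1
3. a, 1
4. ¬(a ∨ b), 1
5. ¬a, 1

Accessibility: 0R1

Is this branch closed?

Closed

Both a and ¬a appear at 1.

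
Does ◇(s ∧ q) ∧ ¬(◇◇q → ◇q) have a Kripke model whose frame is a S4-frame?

1. ◇(s ∧ q) ∧ ¬(◇◇q → ◇q), u
2. ◇(s ∧ q), u   [∧-rule on 1]
3. ¬(◇◇q → ◇q), u   [∧-rule on 1]
4. ◇◇q, u   [¬→-rule on 3]
5. ¬◇q, u   [¬→-rule on 3]
6. ¬q, u   [¬◇-rule on 5 via uRu]
7. s ∧ q, v   [◇-rule on 2: fresh world v, uRv]
8. s, v   [∧-rule on 7]
9. q, v   [∧-rule on 7]
10. ¬q, v   [¬◇-rule on 5 via uRv]
Accessibility: uRu, uRv, vRv
Branch closes: q and ¬q both at v.
Every branch closes; the branch above is one of them.

No, unsatisfiable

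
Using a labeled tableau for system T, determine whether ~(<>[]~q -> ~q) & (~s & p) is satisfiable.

Satisfiable

1. ~(<>[]~q -> ~q) & (~s & p), 0
2. ~(<>[]~q -> ~q), 0   [&-rule on 1]
3. ~s & p, 0   [&-rule on 1]
4. <>[]~q, 0   [~->-rule on 2]
5. q, 0   [~->-rule on 2]
6. ~s, 0   [&-rule on 3]
7. p, 0   [&-rule on 3]
8. []~q, 1   [<>-rule on 4: fresh world 1, 0R1]
9. ~q, 1   [[]-rule on 8 via 1R1]
Accessibility: 0R0, 0R1, 1R1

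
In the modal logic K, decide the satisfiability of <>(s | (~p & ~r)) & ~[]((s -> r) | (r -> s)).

1. <>(s | (~p & ~r)) & ~[]((s -> r) | (r -> s)), u
2. <>(s | (~p & ~r)), u
3. ~[]((s -> r) | (r -> s)), u
4. s | (~p & ~r), v
5. ~p & ~r, v
6. ~p, v
7. ~r, v
8. ~((s -> r) | (r -> s)), w
9. ~(s -> r), w
10. ~(r -> s), w
11. s, w
12. ~r, w
13. r, w
14. ~s, w
Accessibility: uRv, uRw
Branch closes: r and ~r both at w.
(One branch shown.) All branches close.

No, unsatisfiable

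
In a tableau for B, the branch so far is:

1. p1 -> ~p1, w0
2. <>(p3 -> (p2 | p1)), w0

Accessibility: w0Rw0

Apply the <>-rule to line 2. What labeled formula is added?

a fresh world w1 with w0Rw1, and p3 -> (p2 | p1) at w1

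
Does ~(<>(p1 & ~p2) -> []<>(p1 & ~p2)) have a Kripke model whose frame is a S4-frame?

Yes, satisfiable

1. ~(<>(p1 & ~p2) -> []<>(p1 & ~p2)), w0
2. <>(p1 & ~p2), w0
3. ~[]<>(p1 & ~p2), w0
4. p1 & ~p2, w1
5. p1, w1
6. ~p2, w1
7. ~<>(p1 & ~p2), w2
8. ~(p1 & ~p2), w2
9. p2, w2
Accessibility: w0Rw0, w0Rw1, w0Rw2, w1Rw1, w2Rw2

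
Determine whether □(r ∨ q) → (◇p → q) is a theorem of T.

Invalid (countermodel exists)

Tableau for the negation ¬(□(r ∨ q) → (◇p → q)):
1. ¬(□(r ∨ q) → (◇p → q)), 0
2. □(r ∨ q), 0
3. ¬(◇p → q), 0
4. ◇p, 0
5. ¬q, 0
6. r ∨ q, 0
7. r, 0
8. p, 1
9. r ∨ q, 1
10. q, 1
Accessibility: 0R0, 0R1, 1R1
The negation has an open branch (countermodel exists).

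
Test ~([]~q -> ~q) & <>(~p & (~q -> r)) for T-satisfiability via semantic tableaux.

Unsatisfiable

1. ~([]~q -> ~q) & <>(~p & (~q -> r)), 0
2. ~([]~q -> ~q), 0
3. <>(~p & (~q -> r)), 0
4. []~q, 0
5. q, 0
6. ~q, 0
Accessibility: 0R0
Branch closes: q and ~q both at 0.
Every branch closes; the branch above is one of them.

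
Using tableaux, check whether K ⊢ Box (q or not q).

Yes, valid

Tableau for the negation not Box (q or not q):
1. not Box (q or not q), w0
2. not (q or not q), w1   [neg-Box-rule on 1: fresh world w1, w0Rw1]
3. not q, w1   [neg-or-rule on 2]
4. q, w1   [neg-or-rule on 2]
Accessibility: w0Rw1
Branch closes: q and not q both at w1.
All branches of the negation close; one closing branch shown above.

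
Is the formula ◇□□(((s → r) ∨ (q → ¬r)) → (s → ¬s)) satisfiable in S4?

Yes, satisfiable

1. ◇□□(((s → r) ∨ (q → ¬r)) → (s → ¬s)), 0
2. □□(((s → r) ∨ (q → ¬r)) → (s → ¬s)), 1   [◇-rule on 1: fresh world 1, 0R1]
3. □(((s → r) ∨ (q → ¬r)) → (s → ¬s)), 1   [□-rule on 2 via 1R1]
4. ((s → r) ∨ (q → ¬r)) → (s → ¬s), 1   [□-rule on 3 via 1R1]
5. s → ¬s, 1   [→-rule on 4 (branches; this branch)]
6. ¬s, 1   [→-rule on 5 (branches; this branch)]
Accessibility: 0R0, 0R1, 1R1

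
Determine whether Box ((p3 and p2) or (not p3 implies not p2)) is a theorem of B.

Invalid (countermodel exists)

Tableau for the negation not Box ((p3 and p2) or (not p3 implies not p2)):
1. not Box ((p3 and p2) or (not p3 implies not p2)), u
2. not ((p3 and p2) or (not p3 implies not p2)), v
3. not (p3 and p2), v
4. not (not p3 implies not p2), v
5. not p3, v
6. p2, v
Accessibility: uRu, uRv, vRu, vRv
The negation has an open branch (countermodel exists).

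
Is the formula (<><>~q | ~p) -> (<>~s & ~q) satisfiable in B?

Satisfiable

1. (<><>~q | ~p) -> (<>~s & ~q), u
2. <>~s & ~q, u   [->-rule on 1 (branches; this branch)]
3. <>~s, u   [&-rule on 2]
4. ~q, u   [&-rule on 2]
5. ~s, v   [<>-rule on 3: fresh world v, uRv]
Accessibility: uRu, uRv, vRu, vRv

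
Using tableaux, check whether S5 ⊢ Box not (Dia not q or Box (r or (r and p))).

Tableau for the negation not Box not (Dia not q or Box (r or (r and p))):
1. not Box not (Dia not q or Box (r or (r and p))), w0
2. Dia not q or Box (r or (r and p)), w1
3. Box (r or (r and p)), w1
4. r or (r and p), w0
5. r or (r and p), w1
6. r and p, w0
7. r, w0
8. p, w0
9. r and p, w1
10. r, w1
11. p, w1
Accessibility: w0Rw0, w0Rw1, w1Rw0, w1Rw1
The negation has an open branch (countermodel exists).

No, not valid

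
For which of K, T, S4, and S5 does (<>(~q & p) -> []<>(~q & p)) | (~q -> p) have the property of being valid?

S5

S5-tableau for the negation ~((<>(~q & p) -> []<>(~q & p)) | (~q -> p)):
1. ~((<>(~q & p) -> []<>(~q & p)) | (~q -> p)), w0
2. ~(<>(~q & p) -> []<>(~q & p)), w0   [~|-rule on 1]
3. ~(~q -> p), w0   [~|-rule on 1]
4. <>(~q & p), w0   [~->-rule on 2]
5. ~[]<>(~q & p), w0   [~->-rule on 2]
6. ~q, w0   [~->-rule on 3]
7. ~p, w0   [~->-rule on 3]
8. ~q & p, w1   [<>-rule on 4: fresh world w1, w0Rw1]
9. ~q, w1   [&-rule on 8]
10. p, w1   [&-rule on 8]
11. ~<>(~q & p), w2   [~[]-rule on 5: fresh world w2, w0Rw2]
12. ~(~q & p), w0   [~<>-rule on 11 via w2Rw0]
13. ~(~q & p), w1   [~<>-rule on 11 via w2Rw1]
14. ~(~q & p), w2   [~<>-rule on 11 via w2Rw2]
15. ~p, w1   [~&-rule on 13 (branches; this branch)]
Accessibility: w0Rw0, w0Rw1, w0Rw2, w1Rw0, w1Rw1, w1Rw2, w2Rw0, w2Rw1, w2Rw2
Branch closes: p and ~p both at w1.
Every branch closes (one shown): valid in S5.
S4-tableau for the negation ~((<>(~q & p) -> []<>(~q & p)) | (~q -> p)):
1. ~((<>(~q & p) -> []<>(~q & p)) | (~q -> p)), w0
2. ~(<>(~q & p) -> []<>(~q & p)), w0   [~|-rule on 1]
3. ~(~q -> p), w0   [~|-rule on 1]
4. <>(~q & p), w0   [~->-rule on 2]
5. ~[]<>(~q & p), w0   [~->-rule on 2]
6. ~q, w0   [~->-rule on 3]
7. ~p, w0   [~->-rule on 3]
8. ~q & p, w1   [<>-rule on 4: fresh world w1, w0Rw1]
9. ~q, w1   [&-rule on 8]
10. p, w1   [&-rule on 8]
11. ~<>(~q & p), w2   [~[]-rule on 5: fresh world w2, w0Rw2]
12. ~(~q & p), w2   [~<>-rule on 11 via w2Rw2]
13. ~p, w2   [~&-rule on 12 (branches; this branch)]
Accessibility: w0Rw0, w0Rw1, w0Rw2, w1Rw1, w2Rw2
Complete open branch: countermodel on an S4-frame, so not valid in S4, nor in K, T (the same frame is also a K-frame and a T-frame).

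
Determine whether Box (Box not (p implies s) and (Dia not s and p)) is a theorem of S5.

Not valid

Tableau for the negation not Box (Box not (p implies s) and (Dia not s and p)):
1. not Box (Box not (p implies s) and (Dia not s and p)), 0
2. not (Box not (p implies s) and (Dia not s and p)), 1   [neg-Box-rule on 1: fresh world 1, 0R1]
3. not (Dia not s and p), 1   [neg-and-rule on 2 (branches; this branch)]
4. not p, 1   [neg-and-rule on 3 (branches; this branch)]
Accessibility: 0R0, 0R1, 1R0, 1R1
The negation has an open branch (countermodel exists).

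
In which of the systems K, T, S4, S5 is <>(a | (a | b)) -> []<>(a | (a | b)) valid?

S5-tableau for the negation ~(<>(a | (a | b)) -> []<>(a | (a | b))):
1. ~(<>(a | (a | b)) -> []<>(a | (a | b))), u
2. <>(a | (a | b)), u   [~->-rule on 1]
3. ~[]<>(a | (a | b)), u   [~->-rule on 1]
4. a | (a | b), v   [<>-rule on 2: fresh world v, uRv]
5. a | b, v   [|-rule on 4 (branches; this branch)]
6. b, v   [|-rule on 5 (branches; this branch)]
7. ~<>(a | (a | b)), w   [~[]-rule on 3: fresh world w, uRw]
8. ~(a | (a | b)), u   [~<>-rule on 7 via wRu]
9. ~a, u   [~|-rule on 8]
10. ~(a | b), u   [~|-rule on 8]
11. ~b, u   [~|-rule on 10]
12. ~(a | (a | b)), v   [~<>-rule on 7 via wRv]
13. ~a, v   [~|-rule on 12]
14. ~(a | b), v   [~|-rule on 12]
15. ~b, v   [~|-rule on 14]
Accessibility: uRu, uRv, uRw, vRu, vRv, vRw, wRu, wRv, wRw
Branch closes: b and ~b both at v.
Every branch closes (one shown): valid in S5.
S4-tableau for the negation ~(<>(a | (a | b)) -> []<>(a | (a | b))):
1. ~(<>(a | (a | b)) -> []<>(a | (a | b))), u
2. <>(a | (a | b)), u   [~->-rule on 1]
3. ~[]<>(a | (a | b)), u   [~->-rule on 1]
4. a | (a | b), v   [<>-rule on 2: fresh world v, uRv]
5. a | b, v   [|-rule on 4 (branches; this branch)]
6. b, v   [|-rule on 5 (branches; this branch)]
7. ~<>(a | (a | b)), w   [~[]-rule on 3: fresh world w, uRw]
8. ~(a | (a | b)), w   [~<>-rule on 7 via wRw]
9. ~a, w   [~|-rule on 8]
10. ~(a | b), w   [~|-rule on 8]
11. ~b, w   [~|-rule on 10]
Accessibility: uRu, uRv, uRw, vRv, wRw
Complete open branch: countermodel on an S4-frame, so not valid in S4, nor in K, T (the same frame is also a K-frame and a T-frame).

S5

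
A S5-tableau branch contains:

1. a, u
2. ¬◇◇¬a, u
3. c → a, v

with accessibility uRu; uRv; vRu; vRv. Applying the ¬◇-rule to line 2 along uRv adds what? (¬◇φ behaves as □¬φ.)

¬◇¬a, v

¬◇φ behaves as □¬φ: propagate the negated body to each accessible world.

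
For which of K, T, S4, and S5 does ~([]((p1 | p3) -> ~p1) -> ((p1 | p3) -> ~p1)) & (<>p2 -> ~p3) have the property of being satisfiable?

K

T-tableau for the formula:
1. ~([]((p1 | p3) -> ~p1) -> ((p1 | p3) -> ~p1)) & (<>p2 -> ~p3), 0
2. ~([]((p1 | p3) -> ~p1) -> ((p1 | p3) -> ~p1)), 0
3. <>p2 -> ~p3, 0
4. []((p1 | p3) -> ~p1), 0
5. ~((p1 | p3) -> ~p1), 0
6. p1 | p3, 0
7. p1, 0
8. (p1 | p3) -> ~p1, 0
9. ~<>p2, 0
10. ~p2, 0
11. p3, 0
12. ~(p1 | p3), 0
13. ~p1, 0
14. ~p3, 0
Accessibility: 0R0
Branch closes: p1 and ~p1 both at 0.
Every branch closes (one shown): unsatisfiable in T, hence also in S4, S5 (every S4/S5-frame is a T-frame).
K-tableau for the formula:
1. ~([]((p1 | p3) -> ~p1) -> ((p1 | p3) -> ~p1)) & (<>p2 -> ~p3), 0
2. ~([]((p1 | p3) -> ~p1) -> ((p1 | p3) -> ~p1)), 0
3. <>p2 -> ~p3, 0
4. []((p1 | p3) -> ~p1), 0
5. ~((p1 | p3) -> ~p1), 0
6. p1 | p3, 0
7. p1, 0
8. ~p3, 0
Complete open branch: satisfiable in K.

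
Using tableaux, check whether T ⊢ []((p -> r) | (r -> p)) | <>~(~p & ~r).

Tableau for the negation ~([]((p -> r) | (r -> p)) | <>~(~p & ~r)):
1. ~([]((p -> r) | (r -> p)) | <>~(~p & ~r)), u
2. ~[]((p -> r) | (r -> p)), u   [~|-rule on 1]
3. ~<>~(~p & ~r), u   [~|-rule on 1]
4. ~p & ~r, u   [~<>-rule on 3 via uRu]
5. ~p, u   [&-rule on 4]
6. ~r, u   [&-rule on 4]
7. ~((p -> r) | (r -> p)), v   [~[]-rule on 2: fresh world v, uRv]
8. ~(p -> r), v   [~|-rule on 7]
9. ~(r -> p), v   [~|-rule on 7]
10. p, v   [~->-rule on 8]
11. ~r, v   [~->-rule on 8]
12. r, v   [~->-rule on 9]
13. ~p, v   [~->-rule on 9]
Accessibility: uRu, uRv, vRv
Branch closes: r and ~r both at v.
Every branch of the negation's tableau closes; the branch above is one of them.

Valid in T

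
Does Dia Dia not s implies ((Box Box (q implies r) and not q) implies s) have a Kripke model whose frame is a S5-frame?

1. Dia Dia not s implies ((Box Box (q implies r) and not q) implies s), 0
2. (Box Box (q implies r) and not q) implies s, 0
3. s, 0
Accessibility: 0R0

Satisfiable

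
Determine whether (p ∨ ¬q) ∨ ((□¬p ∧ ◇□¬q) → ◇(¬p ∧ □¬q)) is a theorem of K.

Yes, valid

Tableau for the negation ¬((p ∨ ¬q) ∨ ((□¬p ∧ ◇□¬q) → ◇(¬p ∧ □¬q))):
1. ¬((p ∨ ¬q) ∨ ((□¬p ∧ ◇□¬q) → ◇(¬p ∧ □¬q))), u
2. ¬(p ∨ ¬q), u   [¬∨-rule on 1]
3. ¬((□¬p ∧ ◇□¬q) → ◇(¬p ∧ □¬q)), u   [¬∨-rule on 1]
4. ¬p, u   [¬∨-rule on 2]
5. q, u   [¬∨-rule on 2]
6. □¬p ∧ ◇□¬q, u   [¬→-rule on 3]
7. ¬◇(¬p ∧ □¬q), u   [¬→-rule on 3]
8. □¬p, u   [∧-rule on 6]
9. ◇□¬q, u   [∧-rule on 6]
10. □¬q, v   [◇-rule on 9: fresh world v, uRv]
11. ¬(¬p ∧ □¬q), v   [¬◇-rule on 7 via uRv]
12. ¬p, v   [□-rule on 8 via uRv]
13. ¬□¬q, v   [¬∧-rule on 11 (branches; this branch)]
14. q, w   [¬□-rule on 13: fresh world w, vRw]
15. ¬q, w   [□-rule on 10 via vRw]
Accessibility: uRv, vRw
Branch closes: q and ¬q both at w.
All branches of the negation close; one closing branch shown above.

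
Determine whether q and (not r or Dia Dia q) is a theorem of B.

No, not valid

Tableau for the negation not (q and (not r or Dia Dia q)):
1. not (q and (not r or Dia Dia q)), w0
2. not (not r or Dia Dia q), w0
3. r, w0
4. not Dia Dia q, w0
5. not Dia q, w0
6. not q, w0
Accessibility: w0Rw0
The negation has an open branch (countermodel exists).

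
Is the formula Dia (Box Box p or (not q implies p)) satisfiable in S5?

1. Dia (Box Box p or (not q implies p)), 0
2. Box Box p or (not q implies p), 1   [Dia-rule on 1: fresh world 1, 0R1]
3. not q implies p, 1   [or-rule on 2 (branches; this branch)]
4. p, 1   [implies-rule on 3 (branches; this branch)]
Accessibility: 0R0, 0R1, 1R0, 1R1

Satisfiable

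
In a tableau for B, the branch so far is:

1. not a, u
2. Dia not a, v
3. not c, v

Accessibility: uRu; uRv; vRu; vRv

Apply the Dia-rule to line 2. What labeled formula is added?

a fresh world w with vRw, and not a at w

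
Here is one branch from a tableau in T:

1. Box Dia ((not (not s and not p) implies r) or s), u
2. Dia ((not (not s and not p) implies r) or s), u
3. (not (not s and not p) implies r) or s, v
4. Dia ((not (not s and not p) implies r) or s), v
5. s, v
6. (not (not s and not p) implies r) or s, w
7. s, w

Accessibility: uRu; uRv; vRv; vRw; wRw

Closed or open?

Open

No world carries both an atom and its negation.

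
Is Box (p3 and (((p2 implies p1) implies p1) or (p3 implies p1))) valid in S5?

Invalid (countermodel exists)

Tableau for the negation not Box (p3 and (((p2 implies p1) implies p1) or (p3 implies p1))):
1. not Box (p3 and (((p2 implies p1) implies p1) or (p3 implies p1))), u
2. not (p3 and (((p2 implies p1) implies p1) or (p3 implies p1))), v
3. not (((p2 implies p1) implies p1) or (p3 implies p1)), v
4. not ((p2 implies p1) implies p1), v
5. not (p3 implies p1), v
6. p2 implies p1, v
7. not p1, v
8. p3, v
9. not p2, v
Accessibility: uRu, uRv, vRu, vRv
The negation has an open branch (countermodel exists).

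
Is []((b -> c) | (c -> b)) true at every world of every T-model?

Valid in T

Tableau for the negation ~[]((b -> c) | (c -> b)):
1. ~[]((b -> c) | (c -> b)), w0
2. ~((b -> c) | (c -> b)), w1
3. ~(b -> c), w1
4. ~(c -> b), w1
5. b, w1
6. ~c, w1
7. c, w1
8. ~b, w1
Accessibility: w0Rw0, w0Rw1, w1Rw1
Branch closes: c and ~c both at w1.
Every branch of the negation's tableau closes; the branch above is one of them.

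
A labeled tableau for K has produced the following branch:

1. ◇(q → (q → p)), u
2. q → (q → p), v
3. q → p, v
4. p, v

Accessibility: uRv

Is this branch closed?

No, open

No world carries both an atom and its negation.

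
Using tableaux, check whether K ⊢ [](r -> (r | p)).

Valid in K

Tableau for the negation ~[](r -> (r | p)):
1. ~[](r -> (r | p)), u
2. ~(r -> (r | p)), v
3. r, v
4. ~(r | p), v
5. ~r, v
6. ~p, v
Accessibility: uRv
Branch closes: r and ~r both at v.
Every branch of the negation's tableau closes; the branch above is one of them.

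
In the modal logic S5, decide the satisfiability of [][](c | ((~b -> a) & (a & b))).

1. [][](c | ((~b -> a) & (a & b))), u
2. [](c | ((~b -> a) & (a & b))), u
3. c | ((~b -> a) & (a & b)), u
4. (~b -> a) & (a & b), u
5. ~b -> a, u
6. a & b, u
7. a, u
8. b, u
Accessibility: uRu

Yes, satisfiable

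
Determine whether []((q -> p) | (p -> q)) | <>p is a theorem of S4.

Tableau for the negation ~([]((q -> p) | (p -> q)) | <>p):
1. ~([]((q -> p) | (p -> q)) | <>p), w0
2. ~[]((q -> p) | (p -> q)), w0
3. ~<>p, w0
4. ~p, w0
5. ~((q -> p) | (p -> q)), w1
6. ~(q -> p), w1
7. ~(p -> q), w1
8. q, w1
9. ~p, w1
10. p, w1
11. ~q, w1
Accessibility: w0Rw0, w0Rw1, w1Rw1
Branch closes: p and ~p both at w1.
Every branch of the negation's tableau closes; the branch above is one of them.

Valid in S4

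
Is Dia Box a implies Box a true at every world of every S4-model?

Tableau for the negation not (Dia Box a implies Box a):
1. not (Dia Box a implies Box a), 0
2. Dia Box a, 0   [neg-implies-rule on 1]
3. not Box a, 0   [neg-implies-rule on 1]
4. Box a, 1   [Dia-rule on 2: fresh world 1, 0R1]
5. a, 1   [Box-rule on 4 via 1R1]
6. not a, 2   [neg-Box-rule on 3: fresh world 2, 0R2]
Accessibility: 0R0, 0R1, 0R2, 1R1, 2R2
The negation has an open branch (countermodel exists).

Invalid (countermodel exists)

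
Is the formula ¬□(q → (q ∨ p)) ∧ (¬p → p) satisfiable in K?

1. ¬□(q → (q ∨ p)) ∧ (¬p → p), w0
2. ¬□(q → (q ∨ p)), w0   [∧-rule on 1]
3. ¬p → p, w0   [∧-rule on 1]
4. p, w0   [→-rule on 3 (branches; this branch)]
5. ¬(q → (q ∨ p)), w1   [¬□-rule on 2: fresh world w1, w0Rw1]
6. q, w1   [¬→-rule on 5]
7. ¬(q ∨ p), w1   [¬→-rule on 5]
8. ¬q, w1   [¬∨-rule on 7]
9. ¬p, w1   [¬∨-rule on 7]
Accessibility: w0Rw1
Branch closes: q and ¬q both at w1.
(One branch shown.) All branches close.

No, unsatisfiable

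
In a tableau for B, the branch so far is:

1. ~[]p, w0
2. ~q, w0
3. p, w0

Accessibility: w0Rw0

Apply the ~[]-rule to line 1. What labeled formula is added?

a fresh world w1 with w0Rw1, and ~p at w1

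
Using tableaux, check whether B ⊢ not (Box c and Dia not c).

Valid

Tableau for the negation Box c and Dia not c:
1. Box c and Dia not c, u
2. Box c, u   [and-rule on 1]
3. Dia not c, u   [and-rule on 1]
4. c, u   [Box-rule on 2 via uRu]
5. not c, v   [Dia-rule on 3: fresh world v, uRv]
6. c, v   [Box-rule on 2 via uRv]
Accessibility: uRu, uRv, vRu, vRv
Branch closes: c and not c both at v.
All branches of the negation close; one closing branch shown above.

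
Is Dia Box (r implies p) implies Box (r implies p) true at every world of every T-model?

Tableau for the negation not (Dia Box (r implies p) implies Box (r implies p)):
1. not (Dia Box (r implies p) implies Box (r implies p)), 0
2. Dia Box (r implies p), 0
3. not Box (r implies p), 0
4. Box (r implies p), 1
5. r implies p, 1
6. p, 1
7. not (r implies p), 2
8. r, 2
9. not p, 2
Accessibility: 0R0, 0R1, 0R2, 1R1, 2R2
The negation has an open branch (countermodel exists).

Not valid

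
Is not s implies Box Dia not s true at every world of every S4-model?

Tableau for the negation not (not s implies Box Dia not s):
1. not (not s implies Box Dia not s), w0
2. not s, w0   [neg-implies-rule on 1]
3. not Box Dia not s, w0   [neg-implies-rule on 1]
4. not Dia not s, w1   [neg-Box-rule on 3: fresh world w1, w0Rw1]
5. s, w1   [neg-Dia-rule on 4 via w1Rw1]
Accessibility: w0Rw0, w0Rw1, w1Rw1
The negation has an open branch (countermodel exists).

Not valid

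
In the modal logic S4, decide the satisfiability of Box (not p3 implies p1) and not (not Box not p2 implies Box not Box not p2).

1. Box (not p3 implies p1) and not (not Box not p2 implies Box not Box not p2), u
2. Box (not p3 implies p1), u
3. not (not Box not p2 implies Box not Box not p2), u
4. not Box not p2, u
5. not Box not Box not p2, u
6. not p3 implies p1, u
7. p1, u
8. p2, v
9. not p3 implies p1, v
10. p1, v
11. Box not p2, w
12. not p3 implies p1, w
13. not p2, w
14. p1, w
Accessibility: uRu, uRv, uRw, vRv, wRw

Satisfiable (open branch found)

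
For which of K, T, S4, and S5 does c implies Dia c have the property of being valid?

T-tableau for the negation not (c implies Dia c):
1. not (c implies Dia c), u
2. c, u
3. not Dia c, u
4. not c, u
Accessibility: uRu
Branch closes: c and not c both at u.
Every branch closes (one shown): valid in T, hence also in S4, S5 (every theorem of T is a theorem of S4 and S5).
K-tableau for the negation not (c implies Dia c):
1. not (c implies Dia c), u
2. c, u
3. not Dia c, u
Complete open branch: countermodel on a K-frame, so not valid in K.

T, S4, S5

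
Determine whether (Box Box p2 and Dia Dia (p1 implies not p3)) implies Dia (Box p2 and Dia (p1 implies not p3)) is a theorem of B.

Tableau for the negation not ((Box Box p2 and Dia Dia (p1 implies not p3)) implies Dia (Box p2 and Dia (p1 implies not p3))):
1. not ((Box Box p2 and Dia Dia (p1 implies not p3)) implies Dia (Box p2 and Dia (p1 implies not p3))), 0
2. Box Box p2 and Dia Dia (p1 implies not p3), 0
3. not Dia (Box p2 and Dia (p1 implies not p3)), 0
4. Box Box p2, 0
5. Dia Dia (p1 implies not p3), 0
6. not (Box p2 and Dia (p1 implies not p3)), 0
7. Box p2, 0
8. p2, 0
9. not Dia (p1 implies not p3), 0
10. not (p1 implies not p3), 0
11. p1, 0
12. p3, 0
13. Dia (p1 implies not p3), 1
14. not (Box p2 and Dia (p1 implies not p3)), 1
15. Box p2, 1
16. p2, 1
17. not (p1 implies not p3), 1
18. p1, 1
19. p3, 1
20. not Box p2, 1
21. p1 implies not p3, 2
22. p2, 2
23. not p3, 2
24. not p2, 3
25. p2, 3
Accessibility: 0R0, 0R1, 1R0, 1R1, 1R2, 1R3, 2R1, 2R2, 3R1, 3R3
Branch closes: p2 and not p2 both at 3.
Every branch of the negation's tableau closes; the branch above is one of them.

Yes, valid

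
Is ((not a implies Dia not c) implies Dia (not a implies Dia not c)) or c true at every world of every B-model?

Tableau for the negation not (((not a implies Dia not c) implies Dia (not a implies Dia not c)) or c):
1. not (((not a implies Dia not c) implies Dia (not a implies Dia not c)) or c), u
2. not ((not a implies Dia not c) implies Dia (not a implies Dia not c)), u
3. not c, u
4. not a implies Dia not c, u
5. not Dia (not a implies Dia not c), u
6. not (not a implies Dia not c), u
7. not a, u
8. not Dia not c, u
9. c, u
Accessibility: uRu
Branch closes: c and not c both at u.
Every branch of the negation's tableau closes; the branch above is one of them.

Valid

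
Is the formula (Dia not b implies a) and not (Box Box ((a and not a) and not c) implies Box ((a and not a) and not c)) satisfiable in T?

1. (Dia not b implies a) and not (Box Box ((a and not a) and not c) implies Box ((a and not a) and not c)), w0
2. Dia not b implies a, w0
3. not (Box Box ((a and not a) and not c) implies Box ((a and not a) and not c)), w0
4. Box Box ((a and not a) and not c), w0
5. not Box ((a and not a) and not c), w0
6. Box ((a and not a) and not c), w0
7. (a and not a) and not c, w0
8. a and not a, w0
9. not c, w0
10. a, w0
11. not a, w0
Accessibility: w0Rw0
Branch closes: a and not a both at w0.
(One branch shown.) All branches close.

Unsatisfiable (every branch closes)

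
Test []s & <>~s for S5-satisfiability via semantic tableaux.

1. []s & <>~s, w0
2. []s, w0
3. <>~s, w0
4. s, w0
5. ~s, w1
6. s, w1
Accessibility: w0Rw0, w0Rw1, w1Rw0, w1Rw1
Branch closes: s and ~s both at w1.
All branches of the tableau close; one closing branch shown above.

Unsatisfiable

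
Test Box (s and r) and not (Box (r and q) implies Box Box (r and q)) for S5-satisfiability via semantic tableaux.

No, unsatisfiable

1. Box (s and r) and not (Box (r and q) implies Box Box (r and q)), 0
2. Box (s and r), 0
3. not (Box (r and q) implies Box Box (r and q)), 0
4. Box (r and q), 0
5. not Box Box (r and q), 0
6. s and r, 0
7. s, 0
8. r, 0
9. r and q, 0
10. q, 0
11. not Box (r and q), 1
12. s and r, 1
13. s, 1
14. r, 1
15. r and q, 1
16. q, 1
17. not (r and q), 2
18. s and r, 2
19. s, 2
20. r, 2
21. r and q, 2
22. q, 2
23. not q, 2
Accessibility: 0R0, 0R1, 0R2, 1R0, 1R1, 1R2, 2R0, 2R1, 2R2
Branch closes: q and not q both at 2.
Every branch closes; the branch above is one of them.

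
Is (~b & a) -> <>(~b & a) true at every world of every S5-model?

Tableau for the negation ~((~b & a) -> <>(~b & a)):
1. ~((~b & a) -> <>(~b & a)), 0
2. ~b & a, 0   [~->-rule on 1]
3. ~<>(~b & a), 0   [~->-rule on 1]
4. ~b, 0   [&-rule on 2]
5. a, 0   [&-rule on 2]
6. ~(~b & a), 0   [~<>-rule on 3 via 0R0]
7. ~a, 0   [~&-rule on 6 (branches; this branch)]
Accessibility: 0R0
Branch closes: a and ~a both at 0.
All branches of the negation close; one closing branch shown above.

Yes, valid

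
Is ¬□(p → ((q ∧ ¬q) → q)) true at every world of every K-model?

Tableau for the negation □(p → ((q ∧ ¬q) → q)):
1. □(p → ((q ∧ ¬q) → q)), w0
The negation has an open branch (countermodel exists).

Not valid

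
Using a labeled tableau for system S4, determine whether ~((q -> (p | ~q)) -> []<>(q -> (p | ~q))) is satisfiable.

1. ~((q -> (p | ~q)) -> []<>(q -> (p | ~q))), 0
2. q -> (p | ~q), 0
3. ~[]<>(q -> (p | ~q)), 0
4. p | ~q, 0
5. ~q, 0
6. ~<>(q -> (p | ~q)), 1
7. ~(q -> (p | ~q)), 1
8. q, 1
9. ~(p | ~q), 1
10. ~p, 1
Accessibility: 0R0, 0R1, 1R1

Satisfiable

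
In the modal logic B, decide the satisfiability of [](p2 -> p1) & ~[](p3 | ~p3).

1. [](p2 -> p1) & ~[](p3 | ~p3), u
2. [](p2 -> p1), u
3. ~[](p3 | ~p3), u
4. p2 -> p1, u
5. p1, u
6. ~(p3 | ~p3), v
7. ~p3, v
8. p3, v
Accessibility: uRu, uRv, vRu, vRv
Branch closes: p3 and ~p3 both at v.
(One branch shown.) All branches close.

Unsatisfiable (every branch closes)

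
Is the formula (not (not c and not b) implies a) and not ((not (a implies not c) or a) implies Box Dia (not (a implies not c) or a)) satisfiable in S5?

Unsatisfiable

1. (not (not c and not b) implies a) and not ((not (a implies not c) or a) implies Box Dia (not (a implies not c) or a)), u
2. not (not c and not b) implies a, u
3. not ((not (a implies not c) or a) implies Box Dia (not (a implies not c) or a)), u
4. not (a implies not c) or a, u
5. not Box Dia (not (a implies not c) or a), u
6. a, u
7. not (a implies not c), u
8. c, u
9. not Dia (not (a implies not c) or a), v
10. not (not (a implies not c) or a), u
11. a implies not c, u
12. not a, u
Accessibility: uRu, uRv, vRu, vRv
Branch closes: a and not a both at u.
(One branch shown.) All branches close.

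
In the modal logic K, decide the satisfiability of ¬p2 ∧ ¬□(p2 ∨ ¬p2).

Unsatisfiable (every branch closes)

1. ¬p2 ∧ ¬□(p2 ∨ ¬p2), 0
2. ¬p2, 0   [∧-rule on 1]
3. ¬□(p2 ∨ ¬p2), 0   [∧-rule on 1]
4. ¬(p2 ∨ ¬p2), 1   [¬□-rule on 3: fresh world 1, 0R1]
5. ¬p2, 1   [¬∨-rule on 4]
6. p2, 1   [¬∨-rule on 4]
Accessibility: 0R1
Branch closes: p2 and ¬p2 both at 1.
(One branch shown.) All branches close.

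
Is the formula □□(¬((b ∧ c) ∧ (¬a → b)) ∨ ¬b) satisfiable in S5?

Satisfiable (open branch found)

1. □□(¬((b ∧ c) ∧ (¬a → b)) ∨ ¬b), u
2. □(¬((b ∧ c) ∧ (¬a → b)) ∨ ¬b), u
3. ¬((b ∧ c) ∧ (¬a → b)) ∨ ¬b, u
4. ¬b, u
Accessibility: uRu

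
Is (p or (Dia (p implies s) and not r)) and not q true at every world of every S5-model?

Tableau for the negation not ((p or (Dia (p implies s) and not r)) and not q):
1. not ((p or (Dia (p implies s) and not r)) and not q), 0
2. q, 0
Accessibility: 0R0
The negation has an open branch (countermodel exists).

Not valid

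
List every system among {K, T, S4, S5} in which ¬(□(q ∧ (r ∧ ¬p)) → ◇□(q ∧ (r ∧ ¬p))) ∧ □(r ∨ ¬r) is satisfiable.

T-tableau for the formula:
1. ¬(□(q ∧ (r ∧ ¬p)) → ◇□(q ∧ (r ∧ ¬p))) ∧ □(r ∨ ¬r), u
2. ¬(□(q ∧ (r ∧ ¬p)) → ◇□(q ∧ (r ∧ ¬p))), u
3. □(r ∨ ¬r), u
4. □(q ∧ (r ∧ ¬p)), u
5. ¬◇□(q ∧ (r ∧ ¬p)), u
6. r ∨ ¬r, u
7. q ∧ (r ∧ ¬p), u
8. q, u
9. r ∧ ¬p, u
10. r, u
11. ¬p, u
12. ¬□(q ∧ (r ∧ ¬p)), u
13. ¬(q ∧ (r ∧ ¬p)), v
14. r ∨ ¬r, v
15. q ∧ (r ∧ ¬p), v
16. q, v
17. r ∧ ¬p, v
18. r, v
19. ¬p, v
20. ¬□(q ∧ (r ∧ ¬p)), v
21. ¬(r ∧ ¬p), v
22. p, v
Accessibility: uRu, uRv, vRv
Branch closes: p and ¬p both at v.
Every branch closes (one shown): unsatisfiable in T, hence also in S4, S5 (every S4/S5-frame is a T-frame).
K-tableau for the formula:
1. ¬(□(q ∧ (r ∧ ¬p)) → ◇□(q ∧ (r ∧ ¬p))) ∧ □(r ∨ ¬r), u
2. ¬(□(q ∧ (r ∧ ¬p)) → ◇□(q ∧ (r ∧ ¬p))), u
3. □(r ∨ ¬r), u
4. □(q ∧ (r ∧ ¬p)), u
5. ¬◇□(q ∧ (r ∧ ¬p)), u
Complete open branch: satisfiable in K.

K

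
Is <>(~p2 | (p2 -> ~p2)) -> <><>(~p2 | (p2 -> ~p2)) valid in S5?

Tableau for the negation ~(<>(~p2 | (p2 -> ~p2)) -> <><>(~p2 | (p2 -> ~p2))):
1. ~(<>(~p2 | (p2 -> ~p2)) -> <><>(~p2 | (p2 -> ~p2))), w0
2. <>(~p2 | (p2 -> ~p2)), w0   [~->-rule on 1]
3. ~<><>(~p2 | (p2 -> ~p2)), w0   [~->-rule on 1]
4. ~<>(~p2 | (p2 -> ~p2)), w0   [~<>-rule on 3 via w0Rw0]
5. ~(~p2 | (p2 -> ~p2)), w0   [~<>-rule on 4 via w0Rw0]
6. p2, w0   [~|-rule on 5]
7. ~(p2 -> ~p2), w0   [~|-rule on 5]
8. ~p2 | (p2 -> ~p2), w1   [<>-rule on 2: fresh world w1, w0Rw1]
9. ~<>(~p2 | (p2 -> ~p2)), w1   [~<>-rule on 3 via w0Rw1]
10. ~(~p2 | (p2 -> ~p2)), w1   [~<>-rule on 4 via w0Rw1]
11. p2, w1   [~|-rule on 10]
12. ~(p2 -> ~p2), w1   [~|-rule on 10]
13. p2 -> ~p2, w1   [|-rule on 8 (branches; this branch)]
14. ~p2, w1   [->-rule on 13 (branches; this branch)]
Accessibility: w0Rw0, w0Rw1, w1Rw0, w1Rw1
Branch closes: p2 and ~p2 both at w1.
All branches of the negation close; one closing branch shown above.

Valid in S5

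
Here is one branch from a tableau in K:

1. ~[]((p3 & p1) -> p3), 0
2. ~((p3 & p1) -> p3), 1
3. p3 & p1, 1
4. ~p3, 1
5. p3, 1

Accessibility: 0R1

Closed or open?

Yes, closed

Both p3 and ~p3 appear at 1.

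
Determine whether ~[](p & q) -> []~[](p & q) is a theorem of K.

Tableau for the negation ~(~[](p & q) -> []~[](p & q)):
1. ~(~[](p & q) -> []~[](p & q)), 0
2. ~[](p & q), 0   [~->-rule on 1]
3. ~[]~[](p & q), 0   [~->-rule on 1]
4. ~(p & q), 1   [~[]-rule on 2: fresh world 1, 0R1]
5. ~q, 1   [~&-rule on 4 (branches; this branch)]
6. [](p & q), 2   [~[]-rule on 3: fresh world 2, 0R2]
Accessibility: 0R1, 0R2
The negation has an open branch (countermodel exists).

No, not valid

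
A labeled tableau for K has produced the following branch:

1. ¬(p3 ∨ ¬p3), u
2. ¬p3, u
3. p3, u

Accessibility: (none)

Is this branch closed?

Both p3 and ¬p3 appear at u.

Closed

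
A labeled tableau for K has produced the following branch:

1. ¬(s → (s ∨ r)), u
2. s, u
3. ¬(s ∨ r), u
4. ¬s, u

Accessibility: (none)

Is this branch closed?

Both s and ¬s appear at u.

Closed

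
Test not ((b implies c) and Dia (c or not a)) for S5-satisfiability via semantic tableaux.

Satisfiable (open branch found)

1. not ((b implies c) and Dia (c or not a)), u
2. not Dia (c or not a), u
3. not (c or not a), u
4. not c, u
5. a, u
Accessibility: uRu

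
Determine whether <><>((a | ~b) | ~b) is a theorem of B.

No, not valid

Tableau for the negation ~<><>((a | ~b) | ~b):
1. ~<><>((a | ~b) | ~b), 0
2. ~<>((a | ~b) | ~b), 0   [~<>-rule on 1 via 0R0]
3. ~((a | ~b) | ~b), 0   [~<>-rule on 2 via 0R0]
4. ~(a | ~b), 0   [~|-rule on 3]
5. b, 0   [~|-rule on 3]
6. ~a, 0   [~|-rule on 4]
Accessibility: 0R0
The negation has an open branch (countermodel exists).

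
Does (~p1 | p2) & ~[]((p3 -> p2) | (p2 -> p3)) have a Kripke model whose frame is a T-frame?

1. (~p1 | p2) & ~[]((p3 -> p2) | (p2 -> p3)), 0
2. ~p1 | p2, 0
3. ~[]((p3 -> p2) | (p2 -> p3)), 0
4. p2, 0
5. ~((p3 -> p2) | (p2 -> p3)), 1
6. ~(p3 -> p2), 1
7. ~(p2 -> p3), 1
8. p3, 1
9. ~p2, 1
10. p2, 1
11. ~p3, 1
Accessibility: 0R0, 0R1, 1R1
Branch closes: p2 and ~p2 both at 1.
All branches of the tableau close; one closing branch shown above.

Unsatisfiable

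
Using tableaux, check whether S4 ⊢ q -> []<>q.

Tableau for the negation ~(q -> []<>q):
1. ~(q -> []<>q), u
2. q, u
3. ~[]<>q, u
4. ~<>q, v
5. ~q, v
Accessibility: uRu, uRv, vRv
The negation has an open branch (countermodel exists).

Not valid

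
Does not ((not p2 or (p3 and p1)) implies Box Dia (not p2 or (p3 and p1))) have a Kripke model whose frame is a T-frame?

Satisfiable

1. not ((not p2 or (p3 and p1)) implies Box Dia (not p2 or (p3 and p1))), u
2. not p2 or (p3 and p1), u
3. not Box Dia (not p2 or (p3 and p1)), u
4. p3 and p1, u
5. p3, u
6. p1, u
7. not Dia (not p2 or (p3 and p1)), v
8. not (not p2 or (p3 and p1)), v
9. p2, v
10. not (p3 and p1), v
11. not p1, v
Accessibility: uRu, uRv, vRv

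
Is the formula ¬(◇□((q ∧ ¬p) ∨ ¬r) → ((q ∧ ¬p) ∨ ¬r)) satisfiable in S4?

1. ¬(◇□((q ∧ ¬p) ∨ ¬r) → ((q ∧ ¬p) ∨ ¬r)), 0
2. ◇□((q ∧ ¬p) ∨ ¬r), 0
3. ¬((q ∧ ¬p) ∨ ¬r), 0
4. ¬(q ∧ ¬p), 0
5. r, 0
6. p, 0
7. □((q ∧ ¬p) ∨ ¬r), 1
8. (q ∧ ¬p) ∨ ¬r, 1
9. ¬r, 1
Accessibility: 0R0, 0R1, 1R1

Satisfiable (open branch found)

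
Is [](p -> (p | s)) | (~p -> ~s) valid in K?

Valid in K

Tableau for the negation ~([](p -> (p | s)) | (~p -> ~s)):
1. ~([](p -> (p | s)) | (~p -> ~s)), u
2. ~[](p -> (p | s)), u
3. ~(~p -> ~s), u
4. ~p, u
5. s, u
6. ~(p -> (p | s)), v
7. p, v
8. ~(p | s), v
9. ~p, v
10. ~s, v
Accessibility: uRv
Branch closes: p and ~p both at v.
Every branch of the negation's tableau closes; the branch above is one of them.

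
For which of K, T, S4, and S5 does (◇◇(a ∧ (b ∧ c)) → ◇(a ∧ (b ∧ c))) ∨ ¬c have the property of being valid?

S4-tableau for the negation ¬((◇◇(a ∧ (b ∧ c)) → ◇(a ∧ (b ∧ c))) ∨ ¬c):
1. ¬((◇◇(a ∧ (b ∧ c)) → ◇(a ∧ (b ∧ c))) ∨ ¬c), w0
2. ¬(◇◇(a ∧ (b ∧ c)) → ◇(a ∧ (b ∧ c))), w0
3. c, w0
4. ◇◇(a ∧ (b ∧ c)), w0
5. ¬◇(a ∧ (b ∧ c)), w0
6. ¬(a ∧ (b ∧ c)), w0
7. ¬(b ∧ c), w0
8. ¬b, w0
9. ◇(a ∧ (b ∧ c)), w1
10. ¬(a ∧ (b ∧ c)), w1
11. ¬(b ∧ c), w1
12. ¬c, w1
13. a ∧ (b ∧ c), w2
14. a, w2
15. b ∧ c, w2
16. b, w2
17. c, w2
18. ¬(a ∧ (b ∧ c)), w2
19. ¬(b ∧ c), w2
20. ¬c, w2
Accessibility: w0Rw0, w0Rw1, w0Rw2, w1Rw1, w1Rw2, w2Rw2
Branch closes: c and ¬c both at w2.
Every branch closes (one shown): valid in S4, hence also in S5 (every theorem of S4 is a theorem of S5).
T-tableau for the negation ¬((◇◇(a ∧ (b ∧ c)) → ◇(a ∧ (b ∧ c))) ∨ ¬c):
1. ¬((◇◇(a ∧ (b ∧ c)) → ◇(a ∧ (b ∧ c))) ∨ ¬c), w0
2. ¬(◇◇(a ∧ (b ∧ c)) → ◇(a ∧ (b ∧ c))), w0
3. c, w0
4. ◇◇(a ∧ (b ∧ c)), w0
5. ¬◇(a ∧ (b ∧ c)), w0
6. ¬(a ∧ (b ∧ c)), w0
7. ¬(b ∧ c), w0
8. ¬b, w0
9. ◇(a ∧ (b ∧ c)), w1
10. ¬(a ∧ (b ∧ c)), w1
11. ¬(b ∧ c), w1
12. ¬c, w1
13. a ∧ (b ∧ c), w2
14. a, w2
15. b ∧ c, w2
16. b, w2
17. c, w2
Accessibility: w0Rw0, w0Rw1, w1Rw1, w1Rw2, w2Rw2
Complete open branch: countermodel on a T-frame, so not valid in T, nor in K (the same frame is also a K-frame).

S4, S5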